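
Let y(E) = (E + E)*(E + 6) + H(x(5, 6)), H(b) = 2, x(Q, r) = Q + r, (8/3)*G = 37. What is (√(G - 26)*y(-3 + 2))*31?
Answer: -62*I*√194 ≈ -863.56*I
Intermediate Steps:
G = 111/8 (G = (3/8)*37 = 111/8 ≈ 13.875)
y(E) = 2 + 2*E*(6 + E) (y(E) = (E + E)*(E + 6) + 2 = (2*E)*(6 + E) + 2 = 2*E*(6 + E) + 2 = 2 + 2*E*(6 + E))
(√(G - 26)*y(-3 + 2))*31 = (√(111/8 - 26)*(2 + 2*(-3 + 2)² + 12*(-3 + 2)))*31 = (√(-97/8)*(2 + 2*(-1)² + 12*(-1)))*31 = ((I*√194/4)*(2 + 2*1 - 12))*31 = ((I*√194/4)*(2 + 2 - 12))*31 = ((I*√194/4)*(-8))*31 = -2*I*√194*31 = -62*I*√194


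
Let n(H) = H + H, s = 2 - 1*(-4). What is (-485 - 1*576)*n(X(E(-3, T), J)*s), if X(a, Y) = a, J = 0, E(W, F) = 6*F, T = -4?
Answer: 305568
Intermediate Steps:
s = 6 (s = 2 + 4 = 6)
n(H) = 2*H
(-485 - 1*576)*n(X(E(-3, T), J)*s) = (-485 - 1*576)*(2*((6*(-4))*6)) = (-485 - 576)*(2*(-24*6)) = -2122*(-144) = -1061*(-288) = 305568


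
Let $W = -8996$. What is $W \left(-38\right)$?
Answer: $341848$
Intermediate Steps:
$W \left(-38\right) = \left(-8996\right) \left(-38\right) = 341848$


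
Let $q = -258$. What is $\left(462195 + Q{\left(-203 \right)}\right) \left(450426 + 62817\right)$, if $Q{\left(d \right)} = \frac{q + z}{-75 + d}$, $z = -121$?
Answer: $\frac{65946895370127}{278} \approx 2.3722 \cdot 10^{11}$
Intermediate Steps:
$Q{\left(d \right)} = - \frac{379}{-75 + d}$ ($Q{\left(d \right)} = \frac{-258 - 121}{-75 + d} = - \frac{379}{-75 + d}$)
$\left(462195 + Q{\left(-203 \right)}\right) \left(450426 + 62817\right) = \left(462195 - \frac{379}{-75 - 203}\right) \left(450426 + 62817\right) = \left(462195 - \frac{379}{-278}\right) 513243 = \left(462195 - - \frac{379}{278}\right) 513243 = \left(462195 + \frac{379}{278}\right) 513243 = \frac{128490589}{278} \cdot 513243 = \frac{65946895370127}{278}$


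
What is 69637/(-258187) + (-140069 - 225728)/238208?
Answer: -111032120535/61502208896 ≈ -1.8053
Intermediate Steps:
69637/(-258187) + (-140069 - 225728)/238208 = 69637*(-1/258187) - 365797*1/238208 = -69637/258187 - 365797/238208 = -111032120535/61502208896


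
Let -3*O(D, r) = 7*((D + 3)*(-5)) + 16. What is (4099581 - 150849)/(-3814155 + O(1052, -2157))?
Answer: -109687/105607 ≈ -1.0386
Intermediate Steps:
O(D, r) = 89/3 + 35*D/3 (O(D, r) = -(7*((D + 3)*(-5)) + 16)/3 = -(7*((3 + D)*(-5)) + 16)/3 = -(7*(-15 - 5*D) + 16)/3 = -((-105 - 35*D) + 16)/3 = -(-89 - 35*D)/3 = 89/3 + 35*D/3)
(4099581 - 150849)/(-3814155 + O(1052, -2157)) = (4099581 - 150849)/(-3814155 + (89/3 + (35/3)*1052)) = 3948732/(-3814155 + (89/3 + 36820/3)) = 3948732/(-3814155 + 12303) = 3948732/(-3801852) = 3948732*(-1/3801852) = -109687/105607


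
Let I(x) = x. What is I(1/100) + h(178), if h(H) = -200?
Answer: -19999/100 ≈ -199.99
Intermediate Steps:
I(1/100) + h(178) = 1/100 - 200 = -19999/100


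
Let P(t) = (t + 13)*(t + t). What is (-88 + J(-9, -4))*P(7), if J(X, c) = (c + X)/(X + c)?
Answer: -24360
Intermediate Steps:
J(X, c) = 1 (J(X, c) = (X + c)/(X + c) = 1)
P(t) = 2*t*(13 + t) (P(t) = (13 + t)*(2*t) = 2*t*(13 + t))
(-88 + J(-9, -4))*P(7) = (-88 + 1)*(2*7*(13 + 7)) = -174*7*20 = -87*280 = -24360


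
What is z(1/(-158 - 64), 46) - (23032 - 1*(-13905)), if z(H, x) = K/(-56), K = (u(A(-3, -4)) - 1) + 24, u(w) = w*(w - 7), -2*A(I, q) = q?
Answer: -2068485/56 ≈ -36937.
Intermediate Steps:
A(I, q) = -q/2
u(w) = w*(-7 + w)
K = 13 (K = ((-1/2*(-4))*(-7 - 1/2*(-4)) - 1) + 24 = (2*(-7 + 2) - 1) + 24 = (2*(-5) - 1) + 24 = (-10 - 1) + 24 = -11 + 24 = 13)
z(H, x) = -13/56 (z(H, x) = 13/(-56) = 13*(-1/56) = -13/56)
z(1/(-158 - 64), 46) - (23032 - 1*(-13905)) = -13/56 - (23032 - 1*(-13905)) = -13/56 - (23032 + 13905) = -13/56 - 1*36937 = -13/56 - 36937 = -2068485/56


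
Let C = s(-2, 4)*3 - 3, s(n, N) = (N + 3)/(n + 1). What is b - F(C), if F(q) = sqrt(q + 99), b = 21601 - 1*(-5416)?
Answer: 27017 - 5*sqrt(3) ≈ 27008.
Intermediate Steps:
s(n, N) = (3 + N)/(1 + n)
b = 27017 (b = 21601 + 5416 = 27017)
C = -24 (C = ((3 + 4)/(1 - 2))*3 - 3 = (7/(-1))*3 - 3 = -1*7*3 - 3 = -7*3 - 3 = -21 - 3 = -24)
F(q) = sqrt(99 + q)
b - F(C) = 27017 - sqrt(99 - 24) = 27017 - sqrt(75) = 27017 - 5*sqrt(3)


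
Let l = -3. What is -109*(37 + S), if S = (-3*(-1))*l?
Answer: -3052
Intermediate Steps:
S = -9 (S = -3*(-1)*(-3) = 3*(-3) = -9)
-109*(37 + S) = -109*(37 - 9) = -109*28 = -3052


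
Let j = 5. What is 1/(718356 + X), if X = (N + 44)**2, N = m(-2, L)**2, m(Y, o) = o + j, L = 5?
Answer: 1/739092 ≈ 1.3530e-6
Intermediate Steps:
m(Y, o) = 5 + o (m(Y, o) = o + 5 = 5 + o)
N = 100 (N = (5 + 5)**2 = 10**2 = 100)
X = 20736 (X = (100 + 44)**2 = 144**2 = 20736)
1/(718356 + X) = 1/(718356 + 20736) = 1/739092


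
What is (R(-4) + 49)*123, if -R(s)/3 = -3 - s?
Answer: 5658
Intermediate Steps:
R(s) = 9 + 3*s (R(s) = -3*(-3 - s) = 9 + 3*s)
(R(-4) + 49)*123 = ((9 + 3*(-4)) + 49)*123 = ((9 - 12) + 49)*123 = (-3 + 49)*123 = 46*123 = 5658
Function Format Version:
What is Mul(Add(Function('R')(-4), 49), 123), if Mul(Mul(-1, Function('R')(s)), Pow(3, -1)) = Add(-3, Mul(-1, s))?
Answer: 5658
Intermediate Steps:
Function('R')(s) = Add(9, Mul(3, s)) (Function('R')(s) = Mul(-3, Add(-3, Mul(-1, s))) = Add(9, Mul(3, s)))
Mul(Add(Function('R')(-4), 49), 123) = Mul(Add(Add(9, Mul(3, -4)), 49), 123) = Mul(Add(Add(9, -12), 49), 123) = Mul(Add(-3, 49), 123) = Mul(46, 123) = 5658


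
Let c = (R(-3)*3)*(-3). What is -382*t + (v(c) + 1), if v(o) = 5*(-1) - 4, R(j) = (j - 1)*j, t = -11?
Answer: 4194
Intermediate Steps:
R(j) = j*(-1 + j) (R(j) = (-1 + j)*j = j*(-1 + j))
c = -108 (c = (-3*(-1 - 3)*3)*(-3) = (-3*(-4)*3)*(-3) = (12*3)*(-3) = 36*(-3) = -108)
v(o) = -9 (v(o) = -5 - 4 = -9)
-382*t + (v(c) + 1) = -382*(-11) + (-9 + 1) = 4202 - 8 = 4194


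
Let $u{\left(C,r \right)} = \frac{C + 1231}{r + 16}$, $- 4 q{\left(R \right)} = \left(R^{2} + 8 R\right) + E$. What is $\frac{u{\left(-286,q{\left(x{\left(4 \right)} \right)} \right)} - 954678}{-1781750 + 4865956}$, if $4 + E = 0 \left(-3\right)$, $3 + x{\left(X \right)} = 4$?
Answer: $- \frac{28161111}{90984077} \approx -0.30952$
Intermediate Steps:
$x{\left(X \right)} = 1$ ($x{\left(X \right)} = -3 + 4 = 1$)
$E = -4$ ($E = -4 + 0 \left(-3\right) = -4 + 0 = -4$)
$q{\left(R \right)} = 1 - 2 R - \frac{R^{2}}{4}$ ($q{\left(R \right)} = - \frac{\left(R^{2} + 8 R\right) - 4}{4} = - \frac{-4 + R^{2} + 8 R}{4} = 1 - 2 R - \frac{R^{2}}{4}$)
$u{\left(C,r \right)} = \frac{1231 + C}{16 + r}$
$\frac{u{\left(-286,q{\left(x{\left(4 \right)} \right)} \right)} - 954678}{-1781750 + 4865956} = \frac{\frac{1231 - 286}{16 - \left(1 + \frac{1}{4}\right)} - 954678}{-1781750 + 4865956} = \frac{\frac{1}{16 - \frac{5}{4}} \cdot 945 - 954678}{3084206} = \left(\frac{1}{16 - \frac{5}{4}} \cdot 945 - 954678\right) \frac{1}{3084206} = \left(\frac{1}{\frac{59}{4}} \cdot 945 - 954678\right) \frac{1}{3084206} = \left(\frac{4}{59} \cdot 945 - 954678\right) \frac{1}{3084206} = \left(\frac{3780}{59} - 954678\right) \frac{1}{3084206} = \left(- \frac{56322222}{59}\right) \frac{1}{3084206} = - \frac{28161111}{90984077}$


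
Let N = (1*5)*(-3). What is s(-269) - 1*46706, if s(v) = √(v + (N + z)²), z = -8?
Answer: -46706 + 2*√65 ≈ -46690.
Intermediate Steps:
N = -15 (N = 5*(-3) = -15)
s(v) = √(529 + v) (s(v) = √(v + (-15 - 8)²) = √(v + (-23)²) = √(v + 529) = √(529 + v))
s(-269) - 1*46706 = √(529 - 269) - 1*46706 = √260 - 46706 = 2*√65 - 46706 = -46706 + 2*√65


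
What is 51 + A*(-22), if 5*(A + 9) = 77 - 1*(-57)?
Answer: -1703/5 ≈ -340.60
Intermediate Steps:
A = 89/5 (A = -9 + (77 - 1*(-57))/5 = -9 + (77 + 57)/5 = -9 + (⅕)*134 = -9 + 134/5 = 89/5 ≈ 17.800)
51 + A*(-22) = 51 + (89/5)*(-22) = 51 - 1958/5 = -1703/5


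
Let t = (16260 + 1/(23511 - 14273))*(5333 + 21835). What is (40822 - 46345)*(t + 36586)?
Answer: -11270344338636474/4619 ≈ -2.4400e+12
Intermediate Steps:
t = 2040451023504/4619 (t = (16260 + 1/9238)*27168 = (150209881/9238)*27168 = 2040451023504/4619 ≈ 4.4175e+8)
(40822 - 46345)*(t + 36586) = (40822 - 46345)*(2040451023504/4619 + 36586) = -5523*2040620014238/4619 = -11270344338636474/4619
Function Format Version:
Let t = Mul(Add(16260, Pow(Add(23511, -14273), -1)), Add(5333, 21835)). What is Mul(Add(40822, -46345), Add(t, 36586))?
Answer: Rational(-11270344338636474, 4619) ≈ -2.4400e+12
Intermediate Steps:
t = Rational(2040451023504, 4619) (t = Mul(Add(16260, Pow(9238, -1)), 27168) = Mul(Add(16260, Rational(1, 9238)), 27168) = Mul(Rational(150209881, 9238), 27168) = Rational(2040451023504, 4619) ≈ 4.4175e+8)
Mul(Add(40822, -46345), Add(t, 36586)) = Mul(Add(40822, -46345), Add(Rational(2040451023504, 4619), 36586)) = Mul(-5523, Rational(2040620014238, 4619)) = Rational(-11270344338636474, 4619)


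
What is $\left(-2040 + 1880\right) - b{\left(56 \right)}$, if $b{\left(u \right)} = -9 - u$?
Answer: $-95$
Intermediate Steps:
$\left(-2040 + 1880\right) - b{\left(56 \right)} = \left(-2040 + 1880\right) - \left(-9 - 56\right) = -160 - \left(-9 - 56\right) = -160 - -65 = -160 + 65 = -95$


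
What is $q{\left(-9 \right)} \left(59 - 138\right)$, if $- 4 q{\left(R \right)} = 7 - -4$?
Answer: $\frac{869}{4} \approx 217.25$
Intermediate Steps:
$q{\left(R \right)} = - \frac{11}{4}$ ($q{\left(R \right)} = - \frac{7 - -4}{4} = - \frac{7 + 4}{4} = \left(- \frac{1}{4}\right) 11 = - \frac{11}{4}$)
$q{\left(-9 \right)} \left(59 - 138\right) = - \frac{11 \left(59 - 138\right)}{4} = \left(- \frac{11}{4}\right) \left(-79\right) = \frac{869}{4}$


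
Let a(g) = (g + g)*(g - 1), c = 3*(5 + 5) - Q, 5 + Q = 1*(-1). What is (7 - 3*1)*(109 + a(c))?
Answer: 10516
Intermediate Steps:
Q = -6 (Q = -5 + 1*(-1) = -5 - 1 = -6)
c = 36 (c = 3*(5 + 5) - 1*(-6) = 3*10 + 6 = 30 + 6 = 36)
a(g) = 2*g*(-1 + g) (a(g) = (2*g)*(-1 + g) = 2*g*(-1 + g))
(7 - 3*1)*(109 + a(c)) = (7 - 3*1)*(109 + 2*36*(-1 + 36)) = (7 - 3)*(109 + 2*36*35) = 4*(109 + 2520) = 4*2629 = 10516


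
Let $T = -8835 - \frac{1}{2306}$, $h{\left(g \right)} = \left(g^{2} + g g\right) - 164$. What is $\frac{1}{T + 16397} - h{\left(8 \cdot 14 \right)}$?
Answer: $- \frac{434623986898}{17437971} \approx -24924.0$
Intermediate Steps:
$h{\left(g \right)} = -164 + 2 g^{2}$ ($h{\left(g \right)} = \left(g^{2} + g^{2}\right) - 164 = 2 g^{2} - 164 = -164 + 2 g^{2}$)
$T = - \frac{20373511}{2306}$ ($T = -8835 - \frac{1}{2306} = - \frac{20373511}{2306} \approx -8835.0$)
$\frac{1}{T + 16397} - h{\left(8 \cdot 14 \right)} = \frac{1}{- \frac{20373511}{2306} + 16397} - \left(-164 + 2 \left(8 \cdot 14\right)^{2}\right) = \frac{1}{\frac{17437971}{2306}} - \left(-164 + 2 \cdot 112^{2}\right) = \frac{2306}{17437971} - \left(-164 + 2 \cdot 12544\right) = \frac{2306}{17437971} - \left(-164 + 25088\right) = \frac{2306}{17437971} - 24924 = - \frac{434623986898}{17437971}$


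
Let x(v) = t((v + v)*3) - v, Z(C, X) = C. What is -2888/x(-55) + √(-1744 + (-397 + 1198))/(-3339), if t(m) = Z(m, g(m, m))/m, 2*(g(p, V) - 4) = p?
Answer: -361/7 - I*√943/3339 ≈ -51.571 - 0.0091969*I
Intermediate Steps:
g(p, V) = 4 + p/2
t(m) = 1 (t(m) = m/m = 1)
x(v) = 1 - v
-2888/x(-55) + √(-1744 + (-397 + 1198))/(-3339) = -2888/(1 - 1*(-55)) + √(-1744 + (-397 + 1198))/(-3339) = -2888/(1 + 55) + √(-1744 + 801)*(-1/3339) = -2888/56 + √(-943)*(-1/3339) = -2888*1/56 + (I*√943)*(-1/3339) = -361/7 - I*√943/3339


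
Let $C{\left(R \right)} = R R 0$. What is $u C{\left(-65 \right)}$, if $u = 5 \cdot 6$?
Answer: $0$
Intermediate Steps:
$u = 30$
$C{\left(R \right)} = 0$ ($C{\left(R \right)} = R^{2} \cdot 0 = 0$)
$u C{\left(-65 \right)} = 30 \cdot 0 = 0$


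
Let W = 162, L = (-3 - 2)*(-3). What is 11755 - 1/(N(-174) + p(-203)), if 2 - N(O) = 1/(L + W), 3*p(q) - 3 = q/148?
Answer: 781246369/66463 ≈ 11755.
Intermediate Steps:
p(q) = 1 + q/444 (p(q) = 1 + (q/148)/3 = 1 + q/444)
L = 15 (L = -5*(-3) = 15)
N(O) = 353/177 (N(O) = 2 - 1/(15 + 162) = 2 - 1/177 = 353/177)
11755 - 1/(N(-174) + p(-203)) = 11755 - 1/(353/177 + (1 + (1/444)*(-203))) = 11755 - 1/(353/177 + (1 - 203/444)) = 11755 - 1/(353/177 + 241/444) = 11755 - 1/66463/26196 = 11755 - 1*26196/66463 = 11755 - 26196/66463 = 781246369/66463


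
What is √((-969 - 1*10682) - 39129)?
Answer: 2*I*√12695 ≈ 225.34*I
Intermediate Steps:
√((-969 - 1*10682) - 39129) = √((-969 - 10682) - 39129) = √(-11651 - 39129) = √(-50780) = 2*I*√12695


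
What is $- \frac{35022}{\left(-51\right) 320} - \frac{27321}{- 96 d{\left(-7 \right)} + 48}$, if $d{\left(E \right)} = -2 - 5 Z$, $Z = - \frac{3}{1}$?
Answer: $\frac{338823}{13600} \approx 24.913$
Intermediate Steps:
$Z = -3$ ($Z = \left(-3\right) 1 = -3$)
$d{\left(E \right)} = 13$ ($d{\left(E \right)} = -2 - -15 = -2 + 15 = 13$)
$- \frac{35022}{\left(-51\right) 320} - \frac{27321}{- 96 d{\left(-7 \right)} + 48} = - \frac{35022}{\left(-51\right) 320} - \frac{27321}{\left(-96\right) 13 + 48} = - \frac{35022}{-16320} - \frac{27321}{-1248 + 48} = \left(-35022\right) \left(- \frac{1}{16320}\right) - \frac{27321}{-1200} = \frac{5837}{2720} - - \frac{9107}{400} = \frac{5837}{2720} + \frac{9107}{400} = \frac{338823}{13600}$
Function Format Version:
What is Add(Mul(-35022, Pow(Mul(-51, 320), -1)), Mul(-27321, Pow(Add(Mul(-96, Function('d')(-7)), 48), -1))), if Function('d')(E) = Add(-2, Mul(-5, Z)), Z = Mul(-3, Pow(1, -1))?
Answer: Rational(338823, 13600) ≈ 24.913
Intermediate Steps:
Z = -3 (Z = Mul(-3, 1) = -3)
Function('d')(E) = 13 (Function('d')(E) = Add(-2, Mul(-5, -3)) = Add(-2, 15) = 13)
Add(Mul(-35022, Pow(Mul(-51, 320), -1)), Mul(-27321, Pow(Add(Mul(-96, Function('d')(-7)), 48), -1))) = Add(Mul(-35022, Pow(Mul(-51, 320), -1)), Mul(-27321, Pow(Add(Mul(-96, 13), 48), -1))) = Add(Mul(-35022, Pow(-16320, -1)), Mul(-27321, Pow(Add(-1248, 48), -1))) = Add(Mul(-35022, Rational(-1, 16320)), Mul(-27321, Pow(-1200, -1))) = Add(Rational(5837, 2720), Mul(-27321, Rational(-1, 1200))) = Add(Rational(5837, 2720), Rational(9107, 400)) = Rational(338823, 13600)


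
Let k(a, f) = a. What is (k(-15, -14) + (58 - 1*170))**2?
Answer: 16129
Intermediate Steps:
(k(-15, -14) + (58 - 1*170))**2 = (-15 + (58 - 1*170))**2 = (-15 + (58 - 170))**2 = (-15 - 112)**2 = (-127)**2 = 16129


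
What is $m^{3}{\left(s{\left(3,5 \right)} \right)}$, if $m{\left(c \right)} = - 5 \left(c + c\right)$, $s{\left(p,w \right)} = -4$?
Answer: $64000$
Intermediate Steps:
$m{\left(c \right)} = - 10 c$ ($m{\left(c \right)} = - 5 \cdot 2 c = - 10 c$)
$m^{3}{\left(s{\left(3,5 \right)} \right)} = \left(\left(-10\right) \left(-4\right)\right)^{3} = 40^{3} = 64000$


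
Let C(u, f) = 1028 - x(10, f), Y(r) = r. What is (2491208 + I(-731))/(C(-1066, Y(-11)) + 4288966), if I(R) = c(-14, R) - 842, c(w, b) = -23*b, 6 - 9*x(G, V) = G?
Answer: 22564611/38609950 ≈ 0.58442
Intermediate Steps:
x(G, V) = 2/3 - G/9
C(u, f) = 9256/9 (C(u, f) = 1028 - (2/3 - 1/9*10) = 1028 - (2/3 - 10/9) = 1028 - 1*(-4/9) = 1028 + 4/9 = 9256/9)
I(R) = -842 - 23*R (I(R) = -23*R - 842 = -842 - 23*R)
(2491208 + I(-731))/(C(-1066, Y(-11)) + 4288966) = (2491208 + (-842 - 23*(-731)))/(9256/9 + 4288966) = (2491208 + (-842 + 16813))/(38609950/9) = (2491208 + 15971)*(9/38609950) = 2507179*(9/38609950) = 22564611/38609950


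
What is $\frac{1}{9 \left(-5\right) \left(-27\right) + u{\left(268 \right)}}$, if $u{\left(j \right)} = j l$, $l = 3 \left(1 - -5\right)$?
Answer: $\frac{1}{6039} \approx 0.00016559$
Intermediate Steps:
$l = 18$ ($l = 3 \left(1 + 5\right) = 3 \cdot 6 = 18$)
$u{\left(j \right)} = 18 j$ ($u{\left(j \right)} = j 18 = 18 j$)
$\frac{1}{9 \left(-5\right) \left(-27\right) + u{\left(268 \right)}} = \frac{1}{9 \left(-5\right) \left(-27\right) + 18 \cdot 268} = \frac{1}{\left(-45\right) \left(-27\right) + 4824} = \frac{1}{1215 + 4824} = \frac{1}{6039}$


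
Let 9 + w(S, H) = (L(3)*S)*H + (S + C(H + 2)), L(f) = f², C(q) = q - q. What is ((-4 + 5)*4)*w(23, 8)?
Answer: 6680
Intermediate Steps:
C(q) = 0
w(S, H) = -9 + S + 9*H*S (w(S, H) = -9 + ((3²*S)*H + (S + 0)) = -9 + ((9*S)*H + S) = -9 + (9*H*S + S) = -9 + (S + 9*H*S) = -9 + S + 9*H*S)
((-4 + 5)*4)*w(23, 8) = ((-4 + 5)*4)*(-9 + 23 + 9*8*23) = (1*4)*(-9 + 23 + 1656) = 4*1670 = 6680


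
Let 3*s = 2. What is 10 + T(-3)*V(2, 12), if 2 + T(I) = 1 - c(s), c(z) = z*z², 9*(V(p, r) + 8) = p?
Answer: 4880/243 ≈ 20.082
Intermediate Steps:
V(p, r) = -8 + p/9
s = ⅔ (s = (⅓)*2 = ⅔ ≈ 0.66667)
c(z) = z³
T(I) = -35/27 (T(I) = -2 + (1 - (⅔)³) = -2 + (1 - 1*8/27) = -2 + (1 - 8/27) = -2 + 19/27 = -35/27)
10 + T(-3)*V(2, 12) = 10 - 35*(-8 + (⅑)*2)/27 = 10 - 35*(-8 + 2/9)/27 = 10 - 35/27*(-70/9) = 10 + 2450/243 = 4880/243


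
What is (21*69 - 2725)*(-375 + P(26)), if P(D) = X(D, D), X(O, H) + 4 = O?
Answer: 450428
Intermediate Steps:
X(O, H) = -4 + O
P(D) = -4 + D
(21*69 - 2725)*(-375 + P(26)) = (21*69 - 2725)*(-375 + (-4 + 26)) = (1449 - 2725)*(-375 + 22) = -1276*(-353) = 450428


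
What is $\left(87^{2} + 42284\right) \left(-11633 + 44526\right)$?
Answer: $1639814729$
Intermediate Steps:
$\left(87^{2} + 42284\right) \left(-11633 + 44526\right) = \left(7569 + 42284\right) 32893 = 49853 \cdot 32893 = 1639814729$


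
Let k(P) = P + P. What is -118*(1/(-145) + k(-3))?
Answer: 102778/145 ≈ 708.81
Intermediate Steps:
k(P) = 2*P
-118*(1/(-145) + k(-3)) = -118*(1/(-145) + 2*(-3)) = -118*(-1/145 - 6) = -118*(-871/145) = 102778/145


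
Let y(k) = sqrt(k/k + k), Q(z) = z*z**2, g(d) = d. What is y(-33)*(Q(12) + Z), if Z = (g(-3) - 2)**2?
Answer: 7012*I*sqrt(2) ≈ 9916.5*I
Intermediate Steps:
Q(z) = z**3
y(k) = sqrt(1 + k)
Z = 25 (Z = (-3 - 2)**2 = (-5)**2 = 25)
y(-33)*(Q(12) + Z) = sqrt(1 - 33)*(12**3 + 25) = sqrt(-32)*(1728 + 25) = (4*I*sqrt(2))*1753 = 7012*I*sqrt(2)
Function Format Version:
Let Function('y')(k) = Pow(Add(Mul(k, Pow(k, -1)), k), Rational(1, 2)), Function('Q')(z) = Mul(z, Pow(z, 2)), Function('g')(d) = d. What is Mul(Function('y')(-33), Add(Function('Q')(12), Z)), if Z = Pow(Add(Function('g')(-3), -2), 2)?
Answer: Mul(7012, I, Pow(2, Rational(1, 2))) ≈ Mul(9916.5, I)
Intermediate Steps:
Function('Q')(z) = Pow(z, 3)
Function('y')(k) = Pow(Add(1, k), Rational(1, 2))
Z = 25 (Z = Pow(Add(-3, -2), 2) = Pow(-5, 2) = 25)
Mul(Function('y')(-33), Add(Function('Q')(12), Z)) = Mul(Pow(Add(1, -33), Rational(1, 2)), Add(Pow(12, 3), 25)) = Mul(Pow(-32, Rational(1, 2)), Add(1728, 25)) = Mul(Mul(4, I, Pow(2, Rational(1, 2))), 1753) = Mul(7012, I, Pow(2, Rational(1, 2)))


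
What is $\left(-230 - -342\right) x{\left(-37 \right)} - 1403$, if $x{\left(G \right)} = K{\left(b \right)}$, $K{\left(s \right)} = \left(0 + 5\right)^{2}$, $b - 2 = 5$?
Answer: $1397$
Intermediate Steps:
$b = 7$ ($b = 2 + 5 = 7$)
$K{\left(s \right)} = 25$ ($K{\left(s \right)} = 5^{2} = 25$)
$x{\left(G \right)} = 25$
$\left(-230 - -342\right) x{\left(-37 \right)} - 1403 = \left(-230 - -342\right) 25 - 1403 = \left(-230 + 342\right) 25 - 1403 = 112 \cdot 25 - 1403 = 2800 - 1403 = 1397$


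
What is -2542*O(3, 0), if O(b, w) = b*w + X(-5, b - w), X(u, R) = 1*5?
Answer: -12710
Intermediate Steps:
X(u, R) = 5
O(b, w) = 5 + b*w (O(b, w) = b*w + 5 = 5 + b*w)
-2542*O(3, 0) = -2542*(5 + 3*0) = -2542*(5 + 0) = -2542*5 = -12710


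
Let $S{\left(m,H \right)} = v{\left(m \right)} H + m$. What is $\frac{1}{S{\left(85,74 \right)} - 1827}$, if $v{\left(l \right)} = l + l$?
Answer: $\frac{1}{10838} \approx 9.2268 \cdot 10^{-5}$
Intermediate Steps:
$v{\left(l \right)} = 2 l$
$S{\left(m,H \right)} = m + 2 H m$ ($S{\left(m,H \right)} = 2 m H + m = 2 H m + m = m + 2 H m$)
$\frac{1}{S{\left(85,74 \right)} - 1827} = \frac{1}{85 \left(1 + 2 \cdot 74\right) - 1827} = \frac{1}{85 \left(1 + 148\right) - 1827} = \frac{1}{85 \cdot 149 - 1827} = \frac{1}{12665 - 1827} = \frac{1}{10838}$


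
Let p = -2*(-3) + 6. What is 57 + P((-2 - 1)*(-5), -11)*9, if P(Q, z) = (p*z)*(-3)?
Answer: 3621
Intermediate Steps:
p = 12 (p = 6 + 6 = 12)
P(Q, z) = -36*z (P(Q, z) = (12*z)*(-3) = -36*z)
57 + P((-2 - 1)*(-5), -11)*9 = 57 - 36*(-11)*9 = 57 + 396*9 = 57 + 3564 = 3621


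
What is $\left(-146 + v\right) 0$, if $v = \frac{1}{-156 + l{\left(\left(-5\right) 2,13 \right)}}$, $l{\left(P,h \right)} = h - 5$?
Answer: $0$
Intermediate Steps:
$l{\left(P,h \right)} = -5 + h$
$v = - \frac{1}{148}$ ($v = \frac{1}{-156 + \left(-5 + 13\right)} = \frac{1}{-156 + 8} = \frac{1}{-148} = - \frac{1}{148} \approx -0.0067568$)
$\left(-146 + v\right) 0 = \left(-146 - \frac{1}{148}\right) 0 = \left(- \frac{21609}{148}\right) 0 = 0$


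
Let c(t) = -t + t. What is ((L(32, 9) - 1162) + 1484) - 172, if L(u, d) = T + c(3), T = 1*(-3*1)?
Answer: 147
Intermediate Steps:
c(t) = 0
T = -3 (T = 1*(-3) = -3)
L(u, d) = -3 (L(u, d) = -3 + 0 = -3)
((L(32, 9) - 1162) + 1484) - 172 = ((-3 - 1162) + 1484) - 172 = (-1165 + 1484) - 172 = 319 - 172 = 147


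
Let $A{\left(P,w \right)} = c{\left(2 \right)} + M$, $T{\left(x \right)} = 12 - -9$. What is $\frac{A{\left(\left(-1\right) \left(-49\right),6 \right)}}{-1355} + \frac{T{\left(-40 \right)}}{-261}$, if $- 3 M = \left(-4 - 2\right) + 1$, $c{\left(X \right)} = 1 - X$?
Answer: $- \frac{3181}{39295} \approx -0.080952$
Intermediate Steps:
$M = \frac{5}{3}$ ($M = - \frac{\left(-4 - 2\right) + 1}{3} = - \frac{-6 + 1}{3} = \left(- \frac{1}{3}\right) \left(-5\right) = \frac{5}{3} \approx 1.6667$)
$T{\left(x \right)} = 21$ ($T{\left(x \right)} = 12 + 9 = 21$)
$A{\left(P,w \right)} = \frac{2}{3}$ ($A{\left(P,w \right)} = \left(1 - 2\right) + \frac{5}{3} = -1 + \frac{5}{3} = \frac{2}{3}$)
$\frac{A{\left(\left(-1\right) \left(-49\right),6 \right)}}{-1355} + \frac{T{\left(-40 \right)}}{-261} = \frac{2}{3 \left(-1355\right)} + \frac{21}{-261} = \frac{2}{3} \left(- \frac{1}{1355}\right) + 21 \left(- \frac{1}{261}\right) = - \frac{2}{4065} - \frac{7}{87} = - \frac{3181}{39295}$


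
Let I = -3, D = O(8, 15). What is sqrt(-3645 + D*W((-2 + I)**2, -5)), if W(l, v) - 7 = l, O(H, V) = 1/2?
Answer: I*sqrt(3629) ≈ 60.241*I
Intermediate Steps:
O(H, V) = 1/2
D = 1/2 ≈ 0.50000
W(l, v) = 7 + l
sqrt(-3645 + D*W((-2 + I)**2, -5)) = sqrt(-3645 + (7 + (-2 - 3)**2)/2) = sqrt(-3645 + (7 + (-5)**2)/2) = sqrt(-3645 + (7 + 25)/2) = sqrt(-3645 + (1/2)*32) = sqrt(-3645 + 16) = sqrt(-3629) = I*sqrt(3629)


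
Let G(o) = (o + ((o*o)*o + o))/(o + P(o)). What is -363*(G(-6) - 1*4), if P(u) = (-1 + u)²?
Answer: 145200/43 ≈ 3376.7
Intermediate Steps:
G(o) = (o³ + 2*o)/(o + (-1 + o)²) (G(o) = (o + ((o*o)*o + o))/(o + (-1 + o)²) = (o + (o²*o + o))/(o + (-1 + o)²) = (o + (o³ + o))/(o + (-1 + o)²) = (o + (o + o³))/(o + (-1 + o)²) = (o³ + 2*o)/(o + (-1 + o)²))
-363*(G(-6) - 1*4) = -363*(-6*(2 + (-6)²)/(-6 + (-1 - 6)²) - 1*4) = -363*(-6*(2 + 36)/(-6 + (-7)²) - 4) = -363*(-6*38/(-6 + 49) - 4) = -363*(-6*38/43 - 4) = -363*(-6*1/43*38 - 4) = -363*(-228/43 - 4) = -363*(-400/43) = 145200/43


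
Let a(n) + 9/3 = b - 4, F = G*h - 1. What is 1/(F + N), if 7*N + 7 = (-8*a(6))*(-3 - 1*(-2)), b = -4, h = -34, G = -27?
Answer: 7/6324 ≈ 0.0011069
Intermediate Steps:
F = 917 (F = -27*(-34) - 1 = 918 - 1 = 917)
a(n) = -11 (a(n) = -3 + (-4 - 4) = -3 - 8 = -11)
N = -95/7 (N = -1 + ((-8*(-11))*(-3 - 1*(-2)))/7 = -1 + (88*(-3 + 2))/7 = -1 + (88*(-1))/7 = -1 + (⅐)*(-88) = -1 - 88/7 = -95/7 ≈ -13.571)
1/(F + N) = 1/(917 - 95/7) = 1/(6324/7) = 7/6324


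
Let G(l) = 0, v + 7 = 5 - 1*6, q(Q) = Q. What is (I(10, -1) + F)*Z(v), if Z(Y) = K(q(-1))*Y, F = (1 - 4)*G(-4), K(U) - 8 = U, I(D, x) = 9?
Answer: -504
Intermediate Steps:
v = -8 (v = -7 + (5 - 1*6) = -7 + (5 - 6) = -7 - 1 = -8)
K(U) = 8 + U
F = 0 (F = (1 - 4)*0 = -3*0 = 0)
Z(Y) = 7*Y (Z(Y) = (8 - 1)*Y = 7*Y)
(I(10, -1) + F)*Z(v) = (9 + 0)*(7*(-8)) = 9*(-56) = -504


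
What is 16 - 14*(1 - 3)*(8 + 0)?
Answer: 240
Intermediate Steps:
16 - 14*(1 - 3)*(8 + 0) = 16 - (-28)*8 = 16 - 14*(-16) = 16 + 224 = 240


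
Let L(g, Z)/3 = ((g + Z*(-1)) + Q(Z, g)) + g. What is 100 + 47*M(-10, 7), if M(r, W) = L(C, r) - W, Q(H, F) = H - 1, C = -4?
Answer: -1498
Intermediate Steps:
Q(H, F) = -1 + H
L(g, Z) = -3 + 6*g (L(g, Z) = 3*(((g + Z*(-1)) + (-1 + Z)) + g) = 3*(((g - Z) + (-1 + Z)) + g) = 3*((-1 + g) + g) = 3*(-1 + 2*g) = -3 + 6*g)
M(r, W) = -27 - W (M(r, W) = (-3 + 6*(-4)) - W = (-3 - 24) - W = -27 - W)
100 + 47*M(-10, 7) = 100 + 47*(-27 - 1*7) = 100 + 47*(-27 - 7) = 100 + 47*(-34) = 100 - 1598 = -1498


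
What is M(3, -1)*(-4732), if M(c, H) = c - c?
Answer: 0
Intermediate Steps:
M(c, H) = 0
M(3, -1)*(-4732) = 0*(-4732) = 0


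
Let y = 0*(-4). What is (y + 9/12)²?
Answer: 9/16 ≈ 0.56250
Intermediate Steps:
y = 0
(y + 9/12)² = (0 + 9/12)² = (0 + 9*(1/12))² = (0 + ¾)² = (¾)² = 9/16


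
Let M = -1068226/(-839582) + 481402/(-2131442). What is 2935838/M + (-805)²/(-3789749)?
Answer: 2488795193628130790933666/887125909129353759 ≈ 2.8055e+6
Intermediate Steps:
M = 468171326982/447380084311 (M = -1068226*(-1/839582) + 481402*(-1/2131442) = 534113/419791 - 240701/1065721 = 468171326982/447380084311 ≈ 1.0465)
2935838/M + (-805)²/(-3789749) = 2935838/(468171326982/447380084311) + (-805)²/(-3789749) = 2935838*(447380084311/468171326982) + 648025*(-1/3789749) = 656717725981718809/234085663491 - 648025/3789749 = 2488795193628130790933666/887125909129353759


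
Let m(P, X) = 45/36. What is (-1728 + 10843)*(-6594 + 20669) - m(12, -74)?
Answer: 513174495/4 ≈ 1.2829e+8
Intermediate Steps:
m(P, X) = 5/4 (m(P, X) = 45*(1/36) = 5/4)
(-1728 + 10843)*(-6594 + 20669) - m(12, -74) = (-1728 + 10843)*(-6594 + 20669) - 1*5/4 = 9115*14075 - 5/4 = 128293625 - 5/4 = 513174495/4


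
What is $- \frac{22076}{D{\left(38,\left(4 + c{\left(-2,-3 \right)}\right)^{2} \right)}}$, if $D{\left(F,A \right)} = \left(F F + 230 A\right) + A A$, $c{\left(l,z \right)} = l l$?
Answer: $- \frac{5519}{5065} \approx -1.0896$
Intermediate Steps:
$c{\left(l,z \right)} = l^{2}$
$D{\left(F,A \right)} = A^{2} + F^{2} + 230 A$ ($D{\left(F,A \right)} = \left(F^{2} + 230 A\right) + A^{2} = A^{2} + F^{2} + 230 A$)
$- \frac{22076}{D{\left(38,\left(4 + c{\left(-2,-3 \right)}\right)^{2} \right)}} = - \frac{22076}{\left(\left(4 + \left(-2\right)^{2}\right)^{2}\right)^{2} + 38^{2} + 230 \left(4 + \left(-2\right)^{2}\right)^{2}} = - \frac{22076}{\left(\left(4 + 4\right)^{2}\right)^{2} + 1444 + 230 \left(4 + 4\right)^{2}} = - \frac{22076}{\left(8^{2}\right)^{2} + 1444 + 230 \cdot 8^{2}} = - \frac{22076}{64^{2} + 1444 + 230 \cdot 64} = - \frac{22076}{4096 + 1444 + 14720} = - \frac{22076}{20260} = \left(-22076\right) \frac{1}{20260} = - \frac{5519}{5065}$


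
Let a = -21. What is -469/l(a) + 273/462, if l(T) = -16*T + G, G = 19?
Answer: -5703/7810 ≈ -0.73022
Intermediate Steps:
l(T) = 19 - 16*T (l(T) = -16*T + 19 = 19 - 16*T)
-469/l(a) + 273/462 = -469/(19 - 16*(-21)) + 273/462 = -469/(19 + 336) + 273*(1/462) = -469/355 + 13/22 = -5703/7810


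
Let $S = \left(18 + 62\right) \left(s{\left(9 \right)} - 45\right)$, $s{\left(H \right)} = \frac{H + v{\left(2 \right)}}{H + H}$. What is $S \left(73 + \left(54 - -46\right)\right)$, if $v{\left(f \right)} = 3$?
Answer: $- \frac{1840720}{3} \approx -6.1357 \cdot 10^{5}$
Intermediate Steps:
$s{\left(H \right)} = \frac{3 + H}{2 H}$ ($s{\left(H \right)} = \frac{H + 3}{H + H} = \frac{3 + H}{2 H}$)
$S = - \frac{10640}{3}$ ($S = \left(18 + 62\right) \left(\frac{3 + 9}{2 \cdot 9} - 45\right) = 80 \left(\frac{1}{2} \cdot \frac{1}{9} \cdot 12 - 45\right) = 80 \left(\frac{2}{3} - 45\right) = 80 \left(- \frac{133}{3}\right) = - \frac{10640}{3} \approx -3546.7$)
$S \left(73 + \left(54 - -46\right)\right) = - \frac{10640 \left(73 + \left(54 - -46\right)\right)}{3} = - \frac{10640 \left(73 + \left(54 + 46\right)\right)}{3} = - \frac{10640 \left(73 + 100\right)}{3} = \left(- \frac{10640}{3}\right) 173 = - \frac{1840720}{3}$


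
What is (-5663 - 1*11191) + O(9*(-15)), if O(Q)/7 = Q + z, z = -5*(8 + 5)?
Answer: -18254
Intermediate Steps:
z = -65 (z = -5*13 = -65)
O(Q) = -455 + 7*Q (O(Q) = 7*(Q - 65) = 7*(-65 + Q) = -455 + 7*Q)
(-5663 - 1*11191) + O(9*(-15)) = (-5663 - 1*11191) + (-455 + 7*(9*(-15))) = (-5663 - 11191) + (-455 + 7*(-135)) = -16854 + (-455 - 945) = -16854 - 1400 = -18254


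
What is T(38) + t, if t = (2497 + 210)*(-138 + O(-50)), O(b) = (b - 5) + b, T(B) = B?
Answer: -657763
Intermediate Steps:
O(b) = -5 + 2*b (O(b) = (-5 + b) + b = -5 + 2*b)
t = -657801 (t = (2497 + 210)*(-138 + (-5 + 2*(-50))) = 2707*(-138 + (-5 - 100)) = 2707*(-138 - 105) = 2707*(-243) = -657801)
T(38) + t = 38 - 657801 = -657763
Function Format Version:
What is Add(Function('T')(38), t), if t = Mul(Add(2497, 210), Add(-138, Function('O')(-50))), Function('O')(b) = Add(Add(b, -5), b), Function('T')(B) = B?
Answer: -657763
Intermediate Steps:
Function('O')(b) = Add(-5, Mul(2, b)) (Function('O')(b) = Add(Add(-5, b), b) = Add(-5, Mul(2, b)))
t = -657801 (t = Mul(Add(2497, 210), Add(-138, Add(-5, Mul(2, -50)))) = Mul(2707, Add(-138, Add(-5, -100))) = Mul(2707, Add(-138, -105)) = Mul(2707, -243) = -657801)
Add(Function('T')(38), t) = Add(38, -657801) = -657763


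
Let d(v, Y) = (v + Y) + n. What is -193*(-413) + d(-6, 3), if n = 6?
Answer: 79712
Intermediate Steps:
d(v, Y) = 6 + Y + v (d(v, Y) = (v + Y) + 6 = (Y + v) + 6 = 6 + Y + v)
-193*(-413) + d(-6, 3) = -193*(-413) + (6 + 3 - 6) = 79709 + 3 = 79712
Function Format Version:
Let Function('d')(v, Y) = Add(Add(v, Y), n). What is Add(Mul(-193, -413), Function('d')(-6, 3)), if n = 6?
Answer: 79712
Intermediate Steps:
Function('d')(v, Y) = Add(6, Y, v) (Function('d')(v, Y) = Add(Add(v, Y), 6) = Add(Add(Y, v), 6) = Add(6, Y, v))
Add(Mul(-193, -413), Function('d')(-6, 3)) = Add(Mul(-193, -413), Add(6, 3, -6)) = Add(79709, 3) = 79712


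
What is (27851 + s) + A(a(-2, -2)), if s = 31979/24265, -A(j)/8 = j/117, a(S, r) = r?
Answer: 79073258038/2839005 ≈ 27852.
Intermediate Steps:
A(j) = -8*j/117
s = 31979/24265 (s = 31979*(1/24265) = 31979/24265 ≈ 1.3179)
(27851 + s) + A(a(-2, -2)) = (27851 + 31979/24265) - 8/117*(-2) = 675836494/24265 + 16/117 = 79073258038/2839005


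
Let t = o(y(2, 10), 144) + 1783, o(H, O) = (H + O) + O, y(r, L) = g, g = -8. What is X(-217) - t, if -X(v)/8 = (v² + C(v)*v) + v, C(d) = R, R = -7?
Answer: -389191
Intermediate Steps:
y(r, L) = -8
C(d) = -7
o(H, O) = H + 2*O
X(v) = -8*v² + 48*v (X(v) = -8*((v² - 7*v) + v) = -8*(v² - 6*v) = -8*v² + 48*v)
t = 2063 (t = (-8 + 2*144) + 1783 = (-8 + 288) + 1783 = 280 + 1783 = 2063)
X(-217) - t = 8*(-217)*(6 - 1*(-217)) - 1*2063 = 8*(-217)*(6 + 217) - 2063 = 8*(-217)*223 - 2063 = -387128 - 2063 = -389191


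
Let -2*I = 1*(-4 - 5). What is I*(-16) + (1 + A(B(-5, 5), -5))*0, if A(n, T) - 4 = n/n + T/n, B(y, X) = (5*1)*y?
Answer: -72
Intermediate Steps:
B(y, X) = 5*y
A(n, T) = 5 + T/n (A(n, T) = 4 + (n/n + T/n) = 4 + (1 + T/n) = 5 + T/n)
I = 9/2 (I = -(-4 - 5)/2 = -(-9)/2 = -1/2*(-9) = 9/2 ≈ 4.5000)
I*(-16) + (1 + A(B(-5, 5), -5))*0 = (9/2)*(-16) + (1 + (5 - 5/(5*(-5))))*0 = -72 + (1 + (5 - 5/(-25)))*0 = -72 + (1 + (5 - 5*(-1/25)))*0 = -72 + (1 + (5 + 1/5))*0 = -72 + (1 + 26/5)*0 = -72 + (31/5)*0 = -72 + 0 = -72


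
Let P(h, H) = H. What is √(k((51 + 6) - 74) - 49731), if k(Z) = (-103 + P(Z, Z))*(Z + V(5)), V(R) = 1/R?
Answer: I*√47715 ≈ 218.44*I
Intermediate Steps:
V(R) = 1/R
k(Z) = (-103 + Z)*(⅕ + Z) (k(Z) = (-103 + Z)*(Z + 1/5) = (-103 + Z)*(Z + ⅕) = (-103 + Z)*(⅕ + Z))
√(k((51 + 6) - 74) - 49731) = √((-103/5 + ((51 + 6) - 74)² - 514*((51 + 6) - 74)/5) - 49731) = √((-103/5 + (57 - 74)² - 514*(57 - 74)/5) - 49731) = √((-103/5 + (-17)² - 514/5*(-17)) - 49731) = √((-103/5 + 289 + 8738/5) - 49731) = √(2016 - 49731) = √(-47715) = I*√47715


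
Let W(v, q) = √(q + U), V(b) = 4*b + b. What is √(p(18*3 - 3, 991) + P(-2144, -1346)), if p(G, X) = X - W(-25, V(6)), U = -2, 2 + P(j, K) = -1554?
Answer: √(-565 - 2*√7) ≈ 23.881*I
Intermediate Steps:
P(j, K) = -1556 (P(j, K) = -2 - 1554 = -1556)
V(b) = 5*b
W(v, q) = √(-2 + q) (W(v, q) = √(q - 2) = √(-2 + q))
p(G, X) = X - 2*√7 (p(G, X) = X - √(-2 + 5*6) = X - √(-2 + 30) = X - √28 = X - 2*√7)
√(p(18*3 - 3, 991) + P(-2144, -1346)) = √((991 - 2*√7) - 1556) = √(-565 - 2*√7)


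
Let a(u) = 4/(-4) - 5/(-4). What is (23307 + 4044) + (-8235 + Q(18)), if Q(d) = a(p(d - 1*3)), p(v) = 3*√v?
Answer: 76465/4 ≈ 19116.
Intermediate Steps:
a(u) = ¼ (a(u) = 4*(-¼) - 5*(-¼) = -1 + 5/4 = ¼)
Q(d) = ¼
(23307 + 4044) + (-8235 + Q(18)) = (23307 + 4044) + (-8235 + ¼) = 27351 - 32939/4 = 76465/4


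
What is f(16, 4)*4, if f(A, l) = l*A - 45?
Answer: 76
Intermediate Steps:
f(A, l) = -45 + A*l (f(A, l) = A*l - 45 = -45 + A*l)
f(16, 4)*4 = (-45 + 16*4)*4 = (-45 + 64)*4 = 19*4 = 76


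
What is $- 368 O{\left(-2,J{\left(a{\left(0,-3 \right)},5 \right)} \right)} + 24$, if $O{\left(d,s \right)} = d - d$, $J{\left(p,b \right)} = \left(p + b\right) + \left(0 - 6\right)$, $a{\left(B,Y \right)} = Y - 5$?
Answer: $24$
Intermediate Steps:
$a{\left(B,Y \right)} = -5 + Y$
$J{\left(p,b \right)} = -6 + b + p$ ($J{\left(p,b \right)} = \left(b + p\right) + \left(0 - 6\right) = \left(b + p\right) - 6 = -6 + b + p$)
$O{\left(d,s \right)} = 0$
$- 368 O{\left(-2,J{\left(a{\left(0,-3 \right)},5 \right)} \right)} + 24 = \left(-368\right) 0 + 24 = 0 + 24 = 24$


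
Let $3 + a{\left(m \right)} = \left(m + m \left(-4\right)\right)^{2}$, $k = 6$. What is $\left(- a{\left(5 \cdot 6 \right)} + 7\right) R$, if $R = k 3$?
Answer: $-145620$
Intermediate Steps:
$a{\left(m \right)} = -3 + 9 m^{2}$ ($a{\left(m \right)} = -3 + \left(m + m \left(-4\right)\right)^{2} = -3 + \left(m - 4 m\right)^{2} = -3 + \left(- 3 m\right)^{2} = -3 + 9 m^{2}$)
$R = 18$ ($R = 6 \cdot 3 = 18$)
$\left(- a{\left(5 \cdot 6 \right)} + 7\right) R = \left(- (-3 + 9 \left(5 \cdot 6\right)^{2}) + 7\right) 18 = \left(- (-3 + 9 \cdot 30^{2}) + 7\right) 18 = \left(- (-3 + 9 \cdot 900) + 7\right) 18 = \left(- (-3 + 8100) + 7\right) 18 = \left(\left(-1\right) 8097 + 7\right) 18 = \left(-8097 + 7\right) 18 = \left(-8090\right) 18 = -145620$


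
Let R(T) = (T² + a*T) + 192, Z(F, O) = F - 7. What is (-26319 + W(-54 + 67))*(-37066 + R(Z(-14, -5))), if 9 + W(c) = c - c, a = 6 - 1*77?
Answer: 919952976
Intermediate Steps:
Z(F, O) = -7 + F
a = -71 (a = 6 - 77 = -71)
W(c) = -9 (W(c) = -9 + (c - c) = -9 + 0 = -9)
R(T) = 192 + T² - 71*T (R(T) = (T² - 71*T) + 192 = 192 + T² - 71*T)
(-26319 + W(-54 + 67))*(-37066 + R(Z(-14, -5))) = (-26319 - 9)*(-37066 + (192 + (-7 - 14)² - 71*(-7 - 14))) = -26328*(-37066 + (192 + (-21)² - 71*(-21))) = -26328*(-37066 + (192 + 441 + 1491)) = -26328*(-37066 + 2124) = -26328*(-34942) = 919952976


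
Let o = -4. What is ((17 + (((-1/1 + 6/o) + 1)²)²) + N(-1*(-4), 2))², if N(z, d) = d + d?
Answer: 173889/256 ≈ 679.25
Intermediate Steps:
N(z, d) = 2*d
((17 + (((-1/1 + 6/o) + 1)²)²) + N(-1*(-4), 2))² = ((17 + (((-1/1 + 6/(-4)) + 1)²)²) + 2*2)² = ((17 + (((-1*1 + 6*(-¼)) + 1)²)²) + 4)² = ((17 + (((-1 - 3/2) + 1)²)²) + 4)² = ((17 + ((-5/2 + 1)²)²) + 4)² = ((17 + ((-3/2)²)²) + 4)² = ((17 + (9/4)²) + 4)² = ((17 + 81/16) + 4)² = (353/16 + 4)² = (417/16)² = 173889/256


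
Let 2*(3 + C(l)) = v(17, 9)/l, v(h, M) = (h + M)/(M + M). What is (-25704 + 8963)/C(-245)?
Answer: 73827810/13243 ≈ 5574.9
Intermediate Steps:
v(h, M) = (M + h)/(2*M) (v(h, M) = (M + h)/((2*M)) = (M + h)*(1/(2*M)) = (M + h)/(2*M))
C(l) = -3 + 13/(18*l) (C(l) = -3 + (((½)*(9 + 17)/9)/l)/2 = -3 + (((½)*(⅑)*26)/l)/2 = -3 + (13/(9*l))/2 = -3 + 13/(18*l))
(-25704 + 8963)/C(-245) = (-25704 + 8963)/(-3 + (13/18)/(-245)) = -16741/(-3 + (13/18)*(-1/245)) = -16741/(-3 - 13/4410) = -16741/(-13243/4410) = -16741*(-4410/13243) = 73827810/13243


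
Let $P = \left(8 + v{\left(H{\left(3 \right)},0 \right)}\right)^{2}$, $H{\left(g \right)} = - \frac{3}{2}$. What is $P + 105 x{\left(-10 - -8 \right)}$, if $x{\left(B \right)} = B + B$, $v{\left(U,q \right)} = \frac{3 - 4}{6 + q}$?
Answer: $- \frac{12911}{36} \approx -358.64$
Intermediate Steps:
$H{\left(g \right)} = - \frac{3}{2}$ ($H{\left(g \right)} = \left(-3\right) \frac{1}{2} = - \frac{3}{2}$)
$v{\left(U,q \right)} = - \frac{1}{6 + q}$
$P = \frac{2209}{36}$ ($P = \left(8 - \frac{1}{6 + 0}\right)^{2} = \left(8 - \frac{1}{6}\right)^{2} = \left(\frac{47}{6}\right)^{2} = \frac{2209}{36} \approx 61.361$)
$x{\left(B \right)} = 2 B$
$P + 105 x{\left(-10 - -8 \right)} = \frac{2209}{36} + 105 \cdot 2 \left(-10 - -8\right) = \frac{2209}{36} + 105 \cdot 2 \left(-10 + 8\right) = \frac{2209}{36} + 105 \cdot 2 \left(-2\right) = \frac{2209}{36} + 105 \left(-4\right) = \frac{2209}{36} - 420 = - \frac{12911}{36}$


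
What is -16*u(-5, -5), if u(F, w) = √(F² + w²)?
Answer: -80*√2 ≈ -113.14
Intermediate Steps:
-16*u(-5, -5) = -16*√((-5)² + (-5)²) = -16*√(25 + 25) = -80*√2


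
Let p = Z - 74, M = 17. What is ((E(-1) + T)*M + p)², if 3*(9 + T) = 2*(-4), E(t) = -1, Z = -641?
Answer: 7789681/9 ≈ 8.6552e+5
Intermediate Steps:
T = -35/3 (T = -9 + (2*(-4))/3 = -9 + (⅓)*(-8) = -9 - 8/3 = -35/3 ≈ -11.667)
p = -715 (p = -641 - 74 = -715)
((E(-1) + T)*M + p)² = ((-1 - 35/3)*17 - 715)² = (-38/3*17 - 715)² = (-646/3 - 715)² = (-2791/3)² = 7789681/9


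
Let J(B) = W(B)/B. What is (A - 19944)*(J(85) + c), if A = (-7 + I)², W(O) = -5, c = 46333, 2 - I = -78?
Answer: -11511650900/17 ≈ -6.7716e+8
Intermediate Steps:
I = 80 (I = 2 - 1*(-78) = 2 + 78 = 80)
A = 5329 (A = (-7 + 80)² = 73² = 5329)
J(B) = -5/B
(A - 19944)*(J(85) + c) = (5329 - 19944)*(-5/85 + 46333) = -14615*(-5*1/85 + 46333) = -14615*(-1/17 + 46333) = -14615*787660/17 = -11511650900/17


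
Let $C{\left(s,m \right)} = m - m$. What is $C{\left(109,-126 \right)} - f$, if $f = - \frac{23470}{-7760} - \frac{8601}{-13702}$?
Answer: $- \frac{19416485}{5316376} \approx -3.6522$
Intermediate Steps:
$C{\left(s,m \right)} = 0$
$f = \frac{19416485}{5316376}$ ($f = \left(-23470\right) \left(- \frac{1}{7760}\right) - - \frac{8601}{13702} = \frac{2347}{776} + \frac{8601}{13702} = \frac{19416485}{5316376} \approx 3.6522$)
$C{\left(109,-126 \right)} - f = 0 - \frac{19416485}{5316376} = - \frac{19416485}{5316376}$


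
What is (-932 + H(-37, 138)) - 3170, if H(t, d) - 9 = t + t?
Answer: -4167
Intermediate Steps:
H(t, d) = 9 + 2*t (H(t, d) = 9 + (t + t) = 9 + 2*t)
(-932 + H(-37, 138)) - 3170 = (-932 + (9 + 2*(-37))) - 3170 = (-932 + (9 - 74)) - 3170 = (-932 - 65) - 3170 = -997 - 3170 = -4167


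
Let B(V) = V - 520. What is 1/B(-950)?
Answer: -1/1470 ≈ -0.00068027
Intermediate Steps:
B(V) = -520 + V
1/B(-950) = 1/(-520 - 950) = 1/(-1470) = -1/1470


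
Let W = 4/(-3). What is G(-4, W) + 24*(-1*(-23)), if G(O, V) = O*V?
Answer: 1672/3 ≈ 557.33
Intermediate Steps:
W = -4/3 (W = 4*(-⅓) = -4/3 ≈ -1.3333)
G(-4, W) + 24*(-1*(-23)) = -4*(-4/3) + 24*(-1*(-23)) = 16/3 + 24*23 = 16/3 + 552 = 1672/3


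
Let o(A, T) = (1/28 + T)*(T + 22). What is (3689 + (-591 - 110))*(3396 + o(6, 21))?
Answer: 89950005/7 ≈ 1.2850e+7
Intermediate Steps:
o(A, T) = (22 + T)*(1/28 + T) (o(A, T) = (1/28 + T)*(22 + T) = (22 + T)*(1/28 + T))
(3689 + (-591 - 110))*(3396 + o(6, 21)) = (3689 + (-591 - 110))*(3396 + (11/14 + 21**2 + (617/28)*21)) = (3689 - 701)*(3396 + (11/14 + 441 + 1851/4)) = 2988*(3396 + 25327/28) = 2988*(120415/28) = 89950005/7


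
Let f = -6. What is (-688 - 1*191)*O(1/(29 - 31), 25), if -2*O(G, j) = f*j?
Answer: -65925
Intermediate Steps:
O(G, j) = 3*j (O(G, j) = -(-3)*j = 3*j)
(-688 - 1*191)*O(1/(29 - 31), 25) = (-688 - 1*191)*(3*25) = (-688 - 191)*75 = -879*75 = -65925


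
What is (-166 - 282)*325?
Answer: -145600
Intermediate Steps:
(-166 - 282)*325 = -448*325 = -145600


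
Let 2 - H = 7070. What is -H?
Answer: 7068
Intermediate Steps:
H = -7068 (H = 2 - 1*7070 = 2 - 7070 = -7068)
-H = -1*(-7068) = 7068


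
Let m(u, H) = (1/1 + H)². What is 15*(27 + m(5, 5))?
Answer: 945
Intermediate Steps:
m(u, H) = (1 + H)²
15*(27 + m(5, 5)) = 15*(27 + (1 + 5)²) = 15*(27 + 6²) = 15*(27 + 36) = 15*63 = 945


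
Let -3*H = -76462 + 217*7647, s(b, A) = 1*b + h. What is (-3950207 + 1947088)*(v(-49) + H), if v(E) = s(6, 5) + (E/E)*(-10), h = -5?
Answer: 3170865264716/3 ≈ 1.0570e+12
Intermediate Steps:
s(b, A) = -5 + b (s(b, A) = 1*b - 5 = b - 5 = -5 + b)
H = -1582937/3 (H = -(-76462 + 217*7647)/3 = -(-76462 + 1659399)/3 = -⅓*1582937 = -1582937/3 ≈ -5.2765e+5)
v(E) = -9 (v(E) = (-5 + 6) + (E/E)*(-10) = 1 + 1*(-10) = 1 - 10 = -9)
(-3950207 + 1947088)*(v(-49) + H) = (-3950207 + 1947088)*(-9 - 1582937/3) = -2003119*(-1582964/3) = 3170865264716/3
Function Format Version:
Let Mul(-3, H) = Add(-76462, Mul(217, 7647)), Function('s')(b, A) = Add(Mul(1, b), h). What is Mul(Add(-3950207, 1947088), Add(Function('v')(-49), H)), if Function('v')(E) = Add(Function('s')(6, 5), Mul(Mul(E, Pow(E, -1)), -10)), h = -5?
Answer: Rational(3170865264716, 3) ≈ 1.0570e+12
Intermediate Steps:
Function('s')(b, A) = Add(-5, b) (Function('s')(b, A) = Add(Mul(1, b), -5) = Add(b, -5) = Add(-5, b))
H = Rational(-1582937, 3) (H = Mul(Rational(-1, 3), Add(-76462, Mul(217, 7647))) = Mul(Rational(-1, 3), Add(-76462, 1659399)) = Mul(Rational(-1, 3), 1582937) = Rational(-1582937, 3) ≈ -5.2765e+5)
Function('v')(E) = -9 (Function('v')(E) = Add(Add(-5, 6), Mul(Mul(E, Pow(E, -1)), -10)) = Add(1, Mul(1, -10)) = Add(1, -10) = -9)
Mul(Add(-3950207, 1947088), Add(Function('v')(-49), H)) = Mul(Add(-3950207, 1947088), Add(-9, Rational(-1582937, 3))) = Mul(-2003119, Rational(-1582964, 3)) = Rational(3170865264716, 3)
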